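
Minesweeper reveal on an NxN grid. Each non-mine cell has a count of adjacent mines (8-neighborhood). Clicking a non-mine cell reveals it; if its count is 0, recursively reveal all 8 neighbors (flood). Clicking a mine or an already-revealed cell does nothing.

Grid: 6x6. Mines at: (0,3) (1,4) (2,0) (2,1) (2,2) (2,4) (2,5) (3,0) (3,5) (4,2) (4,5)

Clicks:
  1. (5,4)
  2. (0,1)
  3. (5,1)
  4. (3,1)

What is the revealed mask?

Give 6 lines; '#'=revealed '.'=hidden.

Answer: ###...
###...
......
.#....
......
.#..#.

Derivation:
Click 1 (5,4) count=1: revealed 1 new [(5,4)] -> total=1
Click 2 (0,1) count=0: revealed 6 new [(0,0) (0,1) (0,2) (1,0) (1,1) (1,2)] -> total=7
Click 3 (5,1) count=1: revealed 1 new [(5,1)] -> total=8
Click 4 (3,1) count=5: revealed 1 new [(3,1)] -> total=9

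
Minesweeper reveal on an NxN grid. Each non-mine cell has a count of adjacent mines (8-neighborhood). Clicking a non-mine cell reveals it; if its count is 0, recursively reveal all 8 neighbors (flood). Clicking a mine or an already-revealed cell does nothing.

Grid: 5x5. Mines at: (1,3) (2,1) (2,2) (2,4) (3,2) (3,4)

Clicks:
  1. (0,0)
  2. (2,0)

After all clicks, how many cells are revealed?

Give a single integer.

Answer: 7

Derivation:
Click 1 (0,0) count=0: revealed 6 new [(0,0) (0,1) (0,2) (1,0) (1,1) (1,2)] -> total=6
Click 2 (2,0) count=1: revealed 1 new [(2,0)] -> total=7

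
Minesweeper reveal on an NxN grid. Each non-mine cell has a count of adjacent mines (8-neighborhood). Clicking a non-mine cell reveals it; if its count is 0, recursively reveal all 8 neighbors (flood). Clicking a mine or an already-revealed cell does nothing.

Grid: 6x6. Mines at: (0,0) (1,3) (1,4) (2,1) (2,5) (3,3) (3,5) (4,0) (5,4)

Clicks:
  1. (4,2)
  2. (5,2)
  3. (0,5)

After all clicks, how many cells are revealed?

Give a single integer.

Click 1 (4,2) count=1: revealed 1 new [(4,2)] -> total=1
Click 2 (5,2) count=0: revealed 5 new [(4,1) (4,3) (5,1) (5,2) (5,3)] -> total=6
Click 3 (0,5) count=1: revealed 1 new [(0,5)] -> total=7

Answer: 7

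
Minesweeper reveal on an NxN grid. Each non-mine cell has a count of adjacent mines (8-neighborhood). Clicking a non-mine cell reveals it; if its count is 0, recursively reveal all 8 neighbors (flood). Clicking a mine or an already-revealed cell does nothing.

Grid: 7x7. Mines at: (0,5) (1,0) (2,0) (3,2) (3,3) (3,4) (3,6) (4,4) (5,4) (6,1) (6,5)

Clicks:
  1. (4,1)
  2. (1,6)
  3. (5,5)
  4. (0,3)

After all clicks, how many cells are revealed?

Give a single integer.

Answer: 15

Derivation:
Click 1 (4,1) count=1: revealed 1 new [(4,1)] -> total=1
Click 2 (1,6) count=1: revealed 1 new [(1,6)] -> total=2
Click 3 (5,5) count=3: revealed 1 new [(5,5)] -> total=3
Click 4 (0,3) count=0: revealed 12 new [(0,1) (0,2) (0,3) (0,4) (1,1) (1,2) (1,3) (1,4) (2,1) (2,2) (2,3) (2,4)] -> total=15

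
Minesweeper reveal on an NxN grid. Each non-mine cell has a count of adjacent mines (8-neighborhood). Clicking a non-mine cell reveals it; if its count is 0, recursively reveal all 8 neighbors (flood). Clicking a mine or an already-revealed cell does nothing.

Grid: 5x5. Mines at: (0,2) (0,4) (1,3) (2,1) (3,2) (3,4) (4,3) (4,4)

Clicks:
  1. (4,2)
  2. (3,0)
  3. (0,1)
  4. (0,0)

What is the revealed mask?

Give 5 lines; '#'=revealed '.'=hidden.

Click 1 (4,2) count=2: revealed 1 new [(4,2)] -> total=1
Click 2 (3,0) count=1: revealed 1 new [(3,0)] -> total=2
Click 3 (0,1) count=1: revealed 1 new [(0,1)] -> total=3
Click 4 (0,0) count=0: revealed 3 new [(0,0) (1,0) (1,1)] -> total=6

Answer: ##...
##...
.....
#....
..#..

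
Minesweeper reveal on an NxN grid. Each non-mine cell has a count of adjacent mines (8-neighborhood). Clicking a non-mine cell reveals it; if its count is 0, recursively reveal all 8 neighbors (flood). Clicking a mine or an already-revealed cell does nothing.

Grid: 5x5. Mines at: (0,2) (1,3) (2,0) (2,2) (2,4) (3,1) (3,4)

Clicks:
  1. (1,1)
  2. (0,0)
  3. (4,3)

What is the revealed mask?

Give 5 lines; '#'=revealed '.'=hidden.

Click 1 (1,1) count=3: revealed 1 new [(1,1)] -> total=1
Click 2 (0,0) count=0: revealed 3 new [(0,0) (0,1) (1,0)] -> total=4
Click 3 (4,3) count=1: revealed 1 new [(4,3)] -> total=5

Answer: ##...
##...
.....
.....
...#.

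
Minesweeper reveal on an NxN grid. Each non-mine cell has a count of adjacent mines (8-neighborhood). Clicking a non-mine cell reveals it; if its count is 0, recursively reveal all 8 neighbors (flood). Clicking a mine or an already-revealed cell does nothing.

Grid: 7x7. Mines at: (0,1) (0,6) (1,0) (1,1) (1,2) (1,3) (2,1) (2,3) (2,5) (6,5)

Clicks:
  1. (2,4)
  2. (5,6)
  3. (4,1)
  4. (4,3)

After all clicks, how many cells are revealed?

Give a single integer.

Answer: 27

Derivation:
Click 1 (2,4) count=3: revealed 1 new [(2,4)] -> total=1
Click 2 (5,6) count=1: revealed 1 new [(5,6)] -> total=2
Click 3 (4,1) count=0: revealed 25 new [(3,0) (3,1) (3,2) (3,3) (3,4) (3,5) (3,6) (4,0) (4,1) (4,2) (4,3) (4,4) (4,5) (4,6) (5,0) (5,1) (5,2) (5,3) (5,4) (5,5) (6,0) (6,1) (6,2) (6,3) (6,4)] -> total=27
Click 4 (4,3) count=0: revealed 0 new [(none)] -> total=27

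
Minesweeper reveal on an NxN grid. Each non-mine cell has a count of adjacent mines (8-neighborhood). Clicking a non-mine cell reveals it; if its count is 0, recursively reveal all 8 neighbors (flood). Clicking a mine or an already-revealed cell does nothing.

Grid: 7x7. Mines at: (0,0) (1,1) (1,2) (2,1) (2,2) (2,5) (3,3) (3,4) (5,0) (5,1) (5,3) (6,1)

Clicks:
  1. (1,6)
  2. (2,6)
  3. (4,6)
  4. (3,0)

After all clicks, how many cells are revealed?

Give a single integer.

Click 1 (1,6) count=1: revealed 1 new [(1,6)] -> total=1
Click 2 (2,6) count=1: revealed 1 new [(2,6)] -> total=2
Click 3 (4,6) count=0: revealed 11 new [(3,5) (3,6) (4,4) (4,5) (4,6) (5,4) (5,5) (5,6) (6,4) (6,5) (6,6)] -> total=13
Click 4 (3,0) count=1: revealed 1 new [(3,0)] -> total=14

Answer: 14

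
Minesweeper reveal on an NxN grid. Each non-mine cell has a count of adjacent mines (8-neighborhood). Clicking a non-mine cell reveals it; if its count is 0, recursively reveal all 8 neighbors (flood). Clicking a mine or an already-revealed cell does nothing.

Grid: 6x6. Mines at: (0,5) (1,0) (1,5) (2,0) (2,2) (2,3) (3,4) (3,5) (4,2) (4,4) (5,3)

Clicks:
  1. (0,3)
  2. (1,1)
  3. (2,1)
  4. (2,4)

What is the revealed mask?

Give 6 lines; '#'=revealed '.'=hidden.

Click 1 (0,3) count=0: revealed 8 new [(0,1) (0,2) (0,3) (0,4) (1,1) (1,2) (1,3) (1,4)] -> total=8
Click 2 (1,1) count=3: revealed 0 new [(none)] -> total=8
Click 3 (2,1) count=3: revealed 1 new [(2,1)] -> total=9
Click 4 (2,4) count=4: revealed 1 new [(2,4)] -> total=10

Answer: .####.
.####.
.#..#.
......
......
......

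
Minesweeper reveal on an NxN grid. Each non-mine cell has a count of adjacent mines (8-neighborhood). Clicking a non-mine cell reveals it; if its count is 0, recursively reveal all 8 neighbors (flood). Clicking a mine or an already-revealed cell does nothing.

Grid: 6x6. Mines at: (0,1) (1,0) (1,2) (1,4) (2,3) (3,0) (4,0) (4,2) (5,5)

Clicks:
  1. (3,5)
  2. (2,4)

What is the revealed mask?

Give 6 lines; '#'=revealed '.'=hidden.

Click 1 (3,5) count=0: revealed 6 new [(2,4) (2,5) (3,4) (3,5) (4,4) (4,5)] -> total=6
Click 2 (2,4) count=2: revealed 0 new [(none)] -> total=6

Answer: ......
......
....##
....##
....##
......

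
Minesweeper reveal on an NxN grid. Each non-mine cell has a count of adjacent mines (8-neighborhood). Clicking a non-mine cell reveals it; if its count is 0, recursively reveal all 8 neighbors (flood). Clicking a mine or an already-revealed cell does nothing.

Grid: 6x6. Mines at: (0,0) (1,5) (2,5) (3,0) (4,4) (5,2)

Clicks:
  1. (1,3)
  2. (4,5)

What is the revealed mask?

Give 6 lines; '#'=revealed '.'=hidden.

Answer: .####.
.####.
.####.
.####.
.###.#
......

Derivation:
Click 1 (1,3) count=0: revealed 19 new [(0,1) (0,2) (0,3) (0,4) (1,1) (1,2) (1,3) (1,4) (2,1) (2,2) (2,3) (2,4) (3,1) (3,2) (3,3) (3,4) (4,1) (4,2) (4,3)] -> total=19
Click 2 (4,5) count=1: revealed 1 new [(4,5)] -> total=20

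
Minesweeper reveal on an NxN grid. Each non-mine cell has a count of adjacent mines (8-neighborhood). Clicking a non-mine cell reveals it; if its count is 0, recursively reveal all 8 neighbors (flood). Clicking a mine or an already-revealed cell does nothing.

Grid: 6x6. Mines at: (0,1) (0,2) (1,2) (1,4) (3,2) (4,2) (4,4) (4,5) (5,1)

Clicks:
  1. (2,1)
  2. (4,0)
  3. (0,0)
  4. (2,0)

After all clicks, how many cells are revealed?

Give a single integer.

Answer: 9

Derivation:
Click 1 (2,1) count=2: revealed 1 new [(2,1)] -> total=1
Click 2 (4,0) count=1: revealed 1 new [(4,0)] -> total=2
Click 3 (0,0) count=1: revealed 1 new [(0,0)] -> total=3
Click 4 (2,0) count=0: revealed 6 new [(1,0) (1,1) (2,0) (3,0) (3,1) (4,1)] -> total=9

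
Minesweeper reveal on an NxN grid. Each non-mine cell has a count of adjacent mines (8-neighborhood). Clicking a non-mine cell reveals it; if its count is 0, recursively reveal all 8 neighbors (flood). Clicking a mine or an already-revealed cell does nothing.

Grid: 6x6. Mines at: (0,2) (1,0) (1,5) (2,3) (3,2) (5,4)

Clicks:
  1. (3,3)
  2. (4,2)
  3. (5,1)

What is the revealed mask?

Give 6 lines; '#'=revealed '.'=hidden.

Answer: ......
......
##....
##.#..
####..
####..

Derivation:
Click 1 (3,3) count=2: revealed 1 new [(3,3)] -> total=1
Click 2 (4,2) count=1: revealed 1 new [(4,2)] -> total=2
Click 3 (5,1) count=0: revealed 11 new [(2,0) (2,1) (3,0) (3,1) (4,0) (4,1) (4,3) (5,0) (5,1) (5,2) (5,3)] -> total=13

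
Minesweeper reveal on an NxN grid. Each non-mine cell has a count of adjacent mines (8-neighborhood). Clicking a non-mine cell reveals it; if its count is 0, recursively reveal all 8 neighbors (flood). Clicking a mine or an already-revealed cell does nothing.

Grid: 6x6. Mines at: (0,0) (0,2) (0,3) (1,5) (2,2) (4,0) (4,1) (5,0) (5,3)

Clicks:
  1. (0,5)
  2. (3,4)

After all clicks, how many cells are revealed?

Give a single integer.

Click 1 (0,5) count=1: revealed 1 new [(0,5)] -> total=1
Click 2 (3,4) count=0: revealed 11 new [(2,3) (2,4) (2,5) (3,3) (3,4) (3,5) (4,3) (4,4) (4,5) (5,4) (5,5)] -> total=12

Answer: 12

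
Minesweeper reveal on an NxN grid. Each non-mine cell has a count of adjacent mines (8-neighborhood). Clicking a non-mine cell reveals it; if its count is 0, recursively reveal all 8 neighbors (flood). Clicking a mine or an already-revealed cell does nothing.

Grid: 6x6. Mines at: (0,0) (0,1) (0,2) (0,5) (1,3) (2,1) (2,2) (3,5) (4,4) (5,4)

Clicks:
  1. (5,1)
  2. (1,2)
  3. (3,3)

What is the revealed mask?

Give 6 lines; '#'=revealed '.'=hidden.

Answer: ......
..#...
......
####..
####..
####..

Derivation:
Click 1 (5,1) count=0: revealed 12 new [(3,0) (3,1) (3,2) (3,3) (4,0) (4,1) (4,2) (4,3) (5,0) (5,1) (5,2) (5,3)] -> total=12
Click 2 (1,2) count=5: revealed 1 new [(1,2)] -> total=13
Click 3 (3,3) count=2: revealed 0 new [(none)] -> total=13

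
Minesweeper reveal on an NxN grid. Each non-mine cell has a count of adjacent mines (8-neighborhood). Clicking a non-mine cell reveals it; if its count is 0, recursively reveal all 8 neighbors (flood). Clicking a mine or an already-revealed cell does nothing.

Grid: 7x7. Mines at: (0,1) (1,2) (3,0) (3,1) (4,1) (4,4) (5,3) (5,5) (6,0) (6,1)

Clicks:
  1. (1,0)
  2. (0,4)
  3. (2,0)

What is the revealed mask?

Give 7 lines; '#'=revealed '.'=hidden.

Click 1 (1,0) count=1: revealed 1 new [(1,0)] -> total=1
Click 2 (0,4) count=0: revealed 18 new [(0,3) (0,4) (0,5) (0,6) (1,3) (1,4) (1,5) (1,6) (2,3) (2,4) (2,5) (2,6) (3,3) (3,4) (3,5) (3,6) (4,5) (4,6)] -> total=19
Click 3 (2,0) count=2: revealed 1 new [(2,0)] -> total=20

Answer: ...####
#..####
#..####
...####
.....##
.......
.......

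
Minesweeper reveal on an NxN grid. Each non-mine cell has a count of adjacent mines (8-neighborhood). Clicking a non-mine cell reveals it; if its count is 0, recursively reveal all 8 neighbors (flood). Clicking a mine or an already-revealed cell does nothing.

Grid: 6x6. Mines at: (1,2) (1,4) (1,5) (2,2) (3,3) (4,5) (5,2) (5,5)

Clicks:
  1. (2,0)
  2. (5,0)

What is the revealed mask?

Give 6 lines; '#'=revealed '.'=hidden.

Click 1 (2,0) count=0: revealed 12 new [(0,0) (0,1) (1,0) (1,1) (2,0) (2,1) (3,0) (3,1) (4,0) (4,1) (5,0) (5,1)] -> total=12
Click 2 (5,0) count=0: revealed 0 new [(none)] -> total=12

Answer: ##....
##....
##....
##....
##....
##....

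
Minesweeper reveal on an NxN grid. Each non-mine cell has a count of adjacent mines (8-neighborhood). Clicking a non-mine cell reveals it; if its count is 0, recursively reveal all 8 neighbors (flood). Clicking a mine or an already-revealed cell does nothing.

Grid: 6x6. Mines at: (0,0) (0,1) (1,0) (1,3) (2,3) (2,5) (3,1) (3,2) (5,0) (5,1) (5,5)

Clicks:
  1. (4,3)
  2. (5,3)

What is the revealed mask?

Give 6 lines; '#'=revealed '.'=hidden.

Answer: ......
......
......
......
..###.
..###.

Derivation:
Click 1 (4,3) count=1: revealed 1 new [(4,3)] -> total=1
Click 2 (5,3) count=0: revealed 5 new [(4,2) (4,4) (5,2) (5,3) (5,4)] -> total=6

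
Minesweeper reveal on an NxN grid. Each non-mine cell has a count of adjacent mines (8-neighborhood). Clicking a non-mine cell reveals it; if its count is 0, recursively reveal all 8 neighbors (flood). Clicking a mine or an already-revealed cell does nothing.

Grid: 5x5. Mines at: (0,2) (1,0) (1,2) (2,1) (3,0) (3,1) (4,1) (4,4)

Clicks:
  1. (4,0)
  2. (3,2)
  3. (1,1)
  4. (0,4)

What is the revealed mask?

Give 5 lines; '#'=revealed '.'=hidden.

Click 1 (4,0) count=3: revealed 1 new [(4,0)] -> total=1
Click 2 (3,2) count=3: revealed 1 new [(3,2)] -> total=2
Click 3 (1,1) count=4: revealed 1 new [(1,1)] -> total=3
Click 4 (0,4) count=0: revealed 8 new [(0,3) (0,4) (1,3) (1,4) (2,3) (2,4) (3,3) (3,4)] -> total=11

Answer: ...##
.#.##
...##
..###
#....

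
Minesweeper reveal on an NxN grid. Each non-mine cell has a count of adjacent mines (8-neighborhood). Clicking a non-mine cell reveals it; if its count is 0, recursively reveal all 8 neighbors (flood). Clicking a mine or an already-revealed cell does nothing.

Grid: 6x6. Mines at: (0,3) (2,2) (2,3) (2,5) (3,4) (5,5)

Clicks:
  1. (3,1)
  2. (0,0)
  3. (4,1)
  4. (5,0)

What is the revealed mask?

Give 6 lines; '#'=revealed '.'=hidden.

Click 1 (3,1) count=1: revealed 1 new [(3,1)] -> total=1
Click 2 (0,0) count=0: revealed 21 new [(0,0) (0,1) (0,2) (1,0) (1,1) (1,2) (2,0) (2,1) (3,0) (3,2) (3,3) (4,0) (4,1) (4,2) (4,3) (4,4) (5,0) (5,1) (5,2) (5,3) (5,4)] -> total=22
Click 3 (4,1) count=0: revealed 0 new [(none)] -> total=22
Click 4 (5,0) count=0: revealed 0 new [(none)] -> total=22

Answer: ###...
###...
##....
####..
#####.
#####.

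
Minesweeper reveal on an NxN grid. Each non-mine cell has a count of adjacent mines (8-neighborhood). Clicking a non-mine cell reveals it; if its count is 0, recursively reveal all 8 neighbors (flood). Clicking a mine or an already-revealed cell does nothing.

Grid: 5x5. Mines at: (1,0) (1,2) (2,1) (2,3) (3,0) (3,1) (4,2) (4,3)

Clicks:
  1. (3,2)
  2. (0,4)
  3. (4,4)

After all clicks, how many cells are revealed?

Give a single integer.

Answer: 6

Derivation:
Click 1 (3,2) count=5: revealed 1 new [(3,2)] -> total=1
Click 2 (0,4) count=0: revealed 4 new [(0,3) (0,4) (1,3) (1,4)] -> total=5
Click 3 (4,4) count=1: revealed 1 new [(4,4)] -> total=6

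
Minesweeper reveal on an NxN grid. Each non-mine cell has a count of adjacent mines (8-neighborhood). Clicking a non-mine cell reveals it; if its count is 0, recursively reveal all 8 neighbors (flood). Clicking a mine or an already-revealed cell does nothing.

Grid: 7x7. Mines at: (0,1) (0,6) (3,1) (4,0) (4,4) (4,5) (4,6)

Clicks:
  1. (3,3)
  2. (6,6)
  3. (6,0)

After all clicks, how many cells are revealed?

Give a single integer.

Answer: 18

Derivation:
Click 1 (3,3) count=1: revealed 1 new [(3,3)] -> total=1
Click 2 (6,6) count=0: revealed 17 new [(4,1) (4,2) (4,3) (5,0) (5,1) (5,2) (5,3) (5,4) (5,5) (5,6) (6,0) (6,1) (6,2) (6,3) (6,4) (6,5) (6,6)] -> total=18
Click 3 (6,0) count=0: revealed 0 new [(none)] -> total=18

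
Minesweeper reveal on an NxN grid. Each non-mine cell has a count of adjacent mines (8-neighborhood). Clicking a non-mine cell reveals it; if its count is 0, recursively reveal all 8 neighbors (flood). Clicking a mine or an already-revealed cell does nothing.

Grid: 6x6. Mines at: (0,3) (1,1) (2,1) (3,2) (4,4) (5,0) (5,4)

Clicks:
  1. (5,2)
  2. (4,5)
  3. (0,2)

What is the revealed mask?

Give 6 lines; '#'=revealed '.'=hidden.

Click 1 (5,2) count=0: revealed 6 new [(4,1) (4,2) (4,3) (5,1) (5,2) (5,3)] -> total=6
Click 2 (4,5) count=2: revealed 1 new [(4,5)] -> total=7
Click 3 (0,2) count=2: revealed 1 new [(0,2)] -> total=8

Answer: ..#...
......
......
......
.###.#
.###..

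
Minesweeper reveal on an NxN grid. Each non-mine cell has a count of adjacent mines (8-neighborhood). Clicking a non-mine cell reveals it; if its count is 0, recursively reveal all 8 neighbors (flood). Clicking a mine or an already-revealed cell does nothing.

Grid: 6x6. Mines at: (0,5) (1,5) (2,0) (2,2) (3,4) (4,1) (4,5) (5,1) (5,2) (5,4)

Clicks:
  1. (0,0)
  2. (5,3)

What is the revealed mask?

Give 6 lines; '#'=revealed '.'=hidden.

Click 1 (0,0) count=0: revealed 10 new [(0,0) (0,1) (0,2) (0,3) (0,4) (1,0) (1,1) (1,2) (1,3) (1,4)] -> total=10
Click 2 (5,3) count=2: revealed 1 new [(5,3)] -> total=11

Answer: #####.
#####.
......
......
......
...#..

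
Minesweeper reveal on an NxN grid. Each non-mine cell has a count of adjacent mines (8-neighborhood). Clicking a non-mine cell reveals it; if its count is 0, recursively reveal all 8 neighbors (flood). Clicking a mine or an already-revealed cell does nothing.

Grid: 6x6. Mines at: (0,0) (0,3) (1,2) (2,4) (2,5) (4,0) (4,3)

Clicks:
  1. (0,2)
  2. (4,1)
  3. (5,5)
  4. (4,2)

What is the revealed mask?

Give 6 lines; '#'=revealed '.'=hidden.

Click 1 (0,2) count=2: revealed 1 new [(0,2)] -> total=1
Click 2 (4,1) count=1: revealed 1 new [(4,1)] -> total=2
Click 3 (5,5) count=0: revealed 6 new [(3,4) (3,5) (4,4) (4,5) (5,4) (5,5)] -> total=8
Click 4 (4,2) count=1: revealed 1 new [(4,2)] -> total=9

Answer: ..#...
......
......
....##
.##.##
....##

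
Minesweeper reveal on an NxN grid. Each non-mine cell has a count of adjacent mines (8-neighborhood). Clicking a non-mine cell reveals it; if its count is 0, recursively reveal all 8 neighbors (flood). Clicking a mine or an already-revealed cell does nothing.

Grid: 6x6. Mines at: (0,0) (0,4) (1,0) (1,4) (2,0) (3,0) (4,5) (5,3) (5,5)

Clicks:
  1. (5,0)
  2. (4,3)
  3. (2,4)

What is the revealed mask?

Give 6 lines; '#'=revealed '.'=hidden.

Click 1 (5,0) count=0: revealed 6 new [(4,0) (4,1) (4,2) (5,0) (5,1) (5,2)] -> total=6
Click 2 (4,3) count=1: revealed 1 new [(4,3)] -> total=7
Click 3 (2,4) count=1: revealed 1 new [(2,4)] -> total=8

Answer: ......
......
....#.
......
####..
###...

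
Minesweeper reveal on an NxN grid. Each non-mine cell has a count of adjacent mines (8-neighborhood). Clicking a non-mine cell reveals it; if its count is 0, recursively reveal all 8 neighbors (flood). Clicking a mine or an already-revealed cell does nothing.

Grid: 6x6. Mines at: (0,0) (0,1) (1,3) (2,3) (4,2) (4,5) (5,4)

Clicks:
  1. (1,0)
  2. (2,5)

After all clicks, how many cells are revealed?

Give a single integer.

Answer: 9

Derivation:
Click 1 (1,0) count=2: revealed 1 new [(1,0)] -> total=1
Click 2 (2,5) count=0: revealed 8 new [(0,4) (0,5) (1,4) (1,5) (2,4) (2,5) (3,4) (3,5)] -> total=9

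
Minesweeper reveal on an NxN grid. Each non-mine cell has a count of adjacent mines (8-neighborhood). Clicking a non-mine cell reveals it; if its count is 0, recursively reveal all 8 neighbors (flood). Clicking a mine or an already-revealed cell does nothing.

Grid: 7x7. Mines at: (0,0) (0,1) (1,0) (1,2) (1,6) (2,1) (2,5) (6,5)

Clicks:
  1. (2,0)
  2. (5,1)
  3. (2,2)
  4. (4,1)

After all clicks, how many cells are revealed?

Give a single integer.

Click 1 (2,0) count=2: revealed 1 new [(2,0)] -> total=1
Click 2 (5,1) count=0: revealed 29 new [(2,2) (2,3) (2,4) (3,0) (3,1) (3,2) (3,3) (3,4) (3,5) (3,6) (4,0) (4,1) (4,2) (4,3) (4,4) (4,5) (4,6) (5,0) (5,1) (5,2) (5,3) (5,4) (5,5) (5,6) (6,0) (6,1) (6,2) (6,3) (6,4)] -> total=30
Click 3 (2,2) count=2: revealed 0 new [(none)] -> total=30
Click 4 (4,1) count=0: revealed 0 new [(none)] -> total=30

Answer: 30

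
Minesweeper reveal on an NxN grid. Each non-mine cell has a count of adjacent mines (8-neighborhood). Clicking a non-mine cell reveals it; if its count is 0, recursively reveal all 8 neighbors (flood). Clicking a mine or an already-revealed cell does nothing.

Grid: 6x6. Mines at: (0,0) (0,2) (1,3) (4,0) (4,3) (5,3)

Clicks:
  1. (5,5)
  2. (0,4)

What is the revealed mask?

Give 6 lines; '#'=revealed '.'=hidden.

Click 1 (5,5) count=0: revealed 12 new [(0,4) (0,5) (1,4) (1,5) (2,4) (2,5) (3,4) (3,5) (4,4) (4,5) (5,4) (5,5)] -> total=12
Click 2 (0,4) count=1: revealed 0 new [(none)] -> total=12

Answer: ....##
....##
....##
....##
....##
....##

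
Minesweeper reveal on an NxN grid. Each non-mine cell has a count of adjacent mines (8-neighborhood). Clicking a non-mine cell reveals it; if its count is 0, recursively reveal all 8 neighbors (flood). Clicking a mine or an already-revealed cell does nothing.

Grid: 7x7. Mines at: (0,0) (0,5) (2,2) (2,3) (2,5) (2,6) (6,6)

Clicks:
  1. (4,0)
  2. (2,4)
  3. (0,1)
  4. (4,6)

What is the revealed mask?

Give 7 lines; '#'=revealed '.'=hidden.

Click 1 (4,0) count=0: revealed 31 new [(1,0) (1,1) (2,0) (2,1) (3,0) (3,1) (3,2) (3,3) (3,4) (3,5) (3,6) (4,0) (4,1) (4,2) (4,3) (4,4) (4,5) (4,6) (5,0) (5,1) (5,2) (5,3) (5,4) (5,5) (5,6) (6,0) (6,1) (6,2) (6,3) (6,4) (6,5)] -> total=31
Click 2 (2,4) count=2: revealed 1 new [(2,4)] -> total=32
Click 3 (0,1) count=1: revealed 1 new [(0,1)] -> total=33
Click 4 (4,6) count=0: revealed 0 new [(none)] -> total=33

Answer: .#.....
##.....
##..#..
#######
#######
#######
######.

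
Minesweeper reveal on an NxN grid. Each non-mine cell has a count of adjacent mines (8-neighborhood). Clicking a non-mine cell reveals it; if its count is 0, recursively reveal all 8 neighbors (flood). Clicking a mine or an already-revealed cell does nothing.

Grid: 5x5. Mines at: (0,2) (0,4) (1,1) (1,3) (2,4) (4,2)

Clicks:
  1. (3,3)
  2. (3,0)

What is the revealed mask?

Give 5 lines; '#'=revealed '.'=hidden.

Click 1 (3,3) count=2: revealed 1 new [(3,3)] -> total=1
Click 2 (3,0) count=0: revealed 6 new [(2,0) (2,1) (3,0) (3,1) (4,0) (4,1)] -> total=7

Answer: .....
.....
##...
##.#.
##...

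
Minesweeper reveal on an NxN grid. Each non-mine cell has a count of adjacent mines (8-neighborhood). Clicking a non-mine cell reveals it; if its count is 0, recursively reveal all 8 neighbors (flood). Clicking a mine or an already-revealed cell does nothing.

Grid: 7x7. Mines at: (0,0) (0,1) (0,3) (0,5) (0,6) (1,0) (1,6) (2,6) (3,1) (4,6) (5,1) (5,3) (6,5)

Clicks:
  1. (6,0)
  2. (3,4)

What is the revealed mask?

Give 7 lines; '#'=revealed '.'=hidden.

Answer: .......
..####.
..####.
..####.
..####.
.......
#......

Derivation:
Click 1 (6,0) count=1: revealed 1 new [(6,0)] -> total=1
Click 2 (3,4) count=0: revealed 16 new [(1,2) (1,3) (1,4) (1,5) (2,2) (2,3) (2,4) (2,5) (3,2) (3,3) (3,4) (3,5) (4,2) (4,3) (4,4) (4,5)] -> total=17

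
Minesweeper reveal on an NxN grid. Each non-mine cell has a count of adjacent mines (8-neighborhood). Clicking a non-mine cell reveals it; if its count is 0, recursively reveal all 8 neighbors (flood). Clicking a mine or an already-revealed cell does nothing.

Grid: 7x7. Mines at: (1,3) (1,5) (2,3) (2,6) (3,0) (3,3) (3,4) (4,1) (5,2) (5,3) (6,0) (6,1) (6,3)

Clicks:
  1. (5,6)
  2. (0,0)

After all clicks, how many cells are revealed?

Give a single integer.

Click 1 (5,6) count=0: revealed 11 new [(3,5) (3,6) (4,4) (4,5) (4,6) (5,4) (5,5) (5,6) (6,4) (6,5) (6,6)] -> total=11
Click 2 (0,0) count=0: revealed 9 new [(0,0) (0,1) (0,2) (1,0) (1,1) (1,2) (2,0) (2,1) (2,2)] -> total=20

Answer: 20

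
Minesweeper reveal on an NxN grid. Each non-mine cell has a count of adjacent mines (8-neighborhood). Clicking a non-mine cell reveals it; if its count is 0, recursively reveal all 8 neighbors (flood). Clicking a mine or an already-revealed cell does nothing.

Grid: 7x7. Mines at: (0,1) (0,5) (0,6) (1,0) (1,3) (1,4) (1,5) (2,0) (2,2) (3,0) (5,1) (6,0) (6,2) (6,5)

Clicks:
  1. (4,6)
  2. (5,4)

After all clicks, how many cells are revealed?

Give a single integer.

Click 1 (4,6) count=0: revealed 19 new [(2,3) (2,4) (2,5) (2,6) (3,2) (3,3) (3,4) (3,5) (3,6) (4,2) (4,3) (4,4) (4,5) (4,6) (5,2) (5,3) (5,4) (5,5) (5,6)] -> total=19
Click 2 (5,4) count=1: revealed 0 new [(none)] -> total=19

Answer: 19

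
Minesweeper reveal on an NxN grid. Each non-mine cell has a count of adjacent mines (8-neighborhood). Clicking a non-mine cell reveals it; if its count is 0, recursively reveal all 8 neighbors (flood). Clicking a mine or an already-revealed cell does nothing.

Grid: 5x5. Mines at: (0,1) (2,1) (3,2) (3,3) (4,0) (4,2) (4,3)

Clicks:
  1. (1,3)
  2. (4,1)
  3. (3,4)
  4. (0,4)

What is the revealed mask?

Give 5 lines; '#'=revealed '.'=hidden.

Click 1 (1,3) count=0: revealed 9 new [(0,2) (0,3) (0,4) (1,2) (1,3) (1,4) (2,2) (2,3) (2,4)] -> total=9
Click 2 (4,1) count=3: revealed 1 new [(4,1)] -> total=10
Click 3 (3,4) count=2: revealed 1 new [(3,4)] -> total=11
Click 4 (0,4) count=0: revealed 0 new [(none)] -> total=11

Answer: ..###
..###
..###
....#
.#...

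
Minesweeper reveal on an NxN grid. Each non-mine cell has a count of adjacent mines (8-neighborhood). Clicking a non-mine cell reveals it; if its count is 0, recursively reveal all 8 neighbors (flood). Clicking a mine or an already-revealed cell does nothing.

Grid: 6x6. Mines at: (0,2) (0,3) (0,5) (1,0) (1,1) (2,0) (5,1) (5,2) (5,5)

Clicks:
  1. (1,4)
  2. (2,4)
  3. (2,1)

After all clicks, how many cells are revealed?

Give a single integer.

Answer: 19

Derivation:
Click 1 (1,4) count=2: revealed 1 new [(1,4)] -> total=1
Click 2 (2,4) count=0: revealed 18 new [(1,2) (1,3) (1,5) (2,1) (2,2) (2,3) (2,4) (2,5) (3,1) (3,2) (3,3) (3,4) (3,5) (4,1) (4,2) (4,3) (4,4) (4,5)] -> total=19
Click 3 (2,1) count=3: revealed 0 new [(none)] -> total=19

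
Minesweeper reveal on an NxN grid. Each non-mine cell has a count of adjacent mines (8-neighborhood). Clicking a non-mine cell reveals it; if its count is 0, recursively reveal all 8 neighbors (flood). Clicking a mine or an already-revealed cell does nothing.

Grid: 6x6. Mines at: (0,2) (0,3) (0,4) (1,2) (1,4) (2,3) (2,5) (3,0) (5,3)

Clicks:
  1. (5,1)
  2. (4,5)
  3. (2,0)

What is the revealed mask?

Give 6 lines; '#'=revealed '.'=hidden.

Answer: ......
......
#.....
....##
###.##
###.##

Derivation:
Click 1 (5,1) count=0: revealed 6 new [(4,0) (4,1) (4,2) (5,0) (5,1) (5,2)] -> total=6
Click 2 (4,5) count=0: revealed 6 new [(3,4) (3,5) (4,4) (4,5) (5,4) (5,5)] -> total=12
Click 3 (2,0) count=1: revealed 1 new [(2,0)] -> total=13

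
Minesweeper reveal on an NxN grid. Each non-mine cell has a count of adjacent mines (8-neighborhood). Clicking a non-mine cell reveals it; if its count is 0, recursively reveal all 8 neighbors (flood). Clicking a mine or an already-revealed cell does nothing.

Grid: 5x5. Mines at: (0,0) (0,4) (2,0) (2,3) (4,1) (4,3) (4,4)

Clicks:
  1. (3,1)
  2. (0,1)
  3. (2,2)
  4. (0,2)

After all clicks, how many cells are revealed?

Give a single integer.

Answer: 8

Derivation:
Click 1 (3,1) count=2: revealed 1 new [(3,1)] -> total=1
Click 2 (0,1) count=1: revealed 1 new [(0,1)] -> total=2
Click 3 (2,2) count=1: revealed 1 new [(2,2)] -> total=3
Click 4 (0,2) count=0: revealed 5 new [(0,2) (0,3) (1,1) (1,2) (1,3)] -> total=8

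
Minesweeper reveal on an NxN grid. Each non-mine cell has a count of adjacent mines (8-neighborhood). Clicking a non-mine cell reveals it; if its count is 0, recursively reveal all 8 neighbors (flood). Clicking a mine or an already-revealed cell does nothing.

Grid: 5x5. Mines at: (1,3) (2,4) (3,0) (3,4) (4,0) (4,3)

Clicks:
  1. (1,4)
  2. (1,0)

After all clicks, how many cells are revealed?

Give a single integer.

Answer: 10

Derivation:
Click 1 (1,4) count=2: revealed 1 new [(1,4)] -> total=1
Click 2 (1,0) count=0: revealed 9 new [(0,0) (0,1) (0,2) (1,0) (1,1) (1,2) (2,0) (2,1) (2,2)] -> total=10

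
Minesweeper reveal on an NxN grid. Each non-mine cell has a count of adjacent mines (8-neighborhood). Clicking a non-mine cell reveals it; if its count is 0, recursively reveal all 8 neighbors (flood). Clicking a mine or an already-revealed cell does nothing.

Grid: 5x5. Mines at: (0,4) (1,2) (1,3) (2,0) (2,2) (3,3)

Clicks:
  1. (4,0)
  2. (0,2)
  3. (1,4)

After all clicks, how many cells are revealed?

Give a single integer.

Answer: 8

Derivation:
Click 1 (4,0) count=0: revealed 6 new [(3,0) (3,1) (3,2) (4,0) (4,1) (4,2)] -> total=6
Click 2 (0,2) count=2: revealed 1 new [(0,2)] -> total=7
Click 3 (1,4) count=2: revealed 1 new [(1,4)] -> total=8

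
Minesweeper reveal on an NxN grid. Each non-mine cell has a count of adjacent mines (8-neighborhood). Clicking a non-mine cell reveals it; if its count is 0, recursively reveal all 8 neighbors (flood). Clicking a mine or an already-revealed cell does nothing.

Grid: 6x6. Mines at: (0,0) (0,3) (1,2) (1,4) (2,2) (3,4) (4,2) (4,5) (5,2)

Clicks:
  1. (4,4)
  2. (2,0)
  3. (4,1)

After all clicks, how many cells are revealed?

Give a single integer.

Click 1 (4,4) count=2: revealed 1 new [(4,4)] -> total=1
Click 2 (2,0) count=0: revealed 10 new [(1,0) (1,1) (2,0) (2,1) (3,0) (3,1) (4,0) (4,1) (5,0) (5,1)] -> total=11
Click 3 (4,1) count=2: revealed 0 new [(none)] -> total=11

Answer: 11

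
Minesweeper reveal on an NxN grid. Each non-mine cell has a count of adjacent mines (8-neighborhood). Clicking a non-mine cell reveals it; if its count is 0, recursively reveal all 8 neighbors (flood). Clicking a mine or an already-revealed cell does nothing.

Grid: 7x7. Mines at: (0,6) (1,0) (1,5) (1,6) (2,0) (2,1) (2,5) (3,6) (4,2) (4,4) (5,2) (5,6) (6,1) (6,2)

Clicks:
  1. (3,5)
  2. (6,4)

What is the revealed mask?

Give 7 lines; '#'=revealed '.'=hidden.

Answer: .......
.......
.......
.....#.
.......
...###.
...###.

Derivation:
Click 1 (3,5) count=3: revealed 1 new [(3,5)] -> total=1
Click 2 (6,4) count=0: revealed 6 new [(5,3) (5,4) (5,5) (6,3) (6,4) (6,5)] -> total=7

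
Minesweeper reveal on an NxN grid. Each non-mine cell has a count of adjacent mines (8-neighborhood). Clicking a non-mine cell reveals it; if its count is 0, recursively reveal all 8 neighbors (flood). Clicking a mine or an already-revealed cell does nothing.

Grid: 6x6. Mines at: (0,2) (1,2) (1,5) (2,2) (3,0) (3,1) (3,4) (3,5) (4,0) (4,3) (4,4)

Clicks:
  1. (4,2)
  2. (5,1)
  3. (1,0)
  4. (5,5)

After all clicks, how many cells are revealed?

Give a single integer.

Answer: 9

Derivation:
Click 1 (4,2) count=2: revealed 1 new [(4,2)] -> total=1
Click 2 (5,1) count=1: revealed 1 new [(5,1)] -> total=2
Click 3 (1,0) count=0: revealed 6 new [(0,0) (0,1) (1,0) (1,1) (2,0) (2,1)] -> total=8
Click 4 (5,5) count=1: revealed 1 new [(5,5)] -> total=9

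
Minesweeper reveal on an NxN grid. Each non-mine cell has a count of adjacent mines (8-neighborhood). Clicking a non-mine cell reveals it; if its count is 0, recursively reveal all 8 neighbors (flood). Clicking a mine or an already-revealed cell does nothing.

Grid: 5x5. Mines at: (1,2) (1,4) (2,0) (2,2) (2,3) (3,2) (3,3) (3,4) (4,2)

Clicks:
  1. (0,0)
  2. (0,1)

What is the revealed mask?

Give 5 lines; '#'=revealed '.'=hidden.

Answer: ##...
##...
.....
.....
.....

Derivation:
Click 1 (0,0) count=0: revealed 4 new [(0,0) (0,1) (1,0) (1,1)] -> total=4
Click 2 (0,1) count=1: revealed 0 new [(none)] -> total=4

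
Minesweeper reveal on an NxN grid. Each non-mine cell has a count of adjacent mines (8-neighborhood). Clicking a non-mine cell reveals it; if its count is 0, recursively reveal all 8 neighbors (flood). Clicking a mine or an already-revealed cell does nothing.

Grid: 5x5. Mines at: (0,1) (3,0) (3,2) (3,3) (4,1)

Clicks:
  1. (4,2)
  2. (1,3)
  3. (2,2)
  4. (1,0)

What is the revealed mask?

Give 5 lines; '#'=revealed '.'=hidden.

Answer: ..###
#.###
..###
.....
..#..

Derivation:
Click 1 (4,2) count=3: revealed 1 new [(4,2)] -> total=1
Click 2 (1,3) count=0: revealed 9 new [(0,2) (0,3) (0,4) (1,2) (1,3) (1,4) (2,2) (2,3) (2,4)] -> total=10
Click 3 (2,2) count=2: revealed 0 new [(none)] -> total=10
Click 4 (1,0) count=1: revealed 1 new [(1,0)] -> total=11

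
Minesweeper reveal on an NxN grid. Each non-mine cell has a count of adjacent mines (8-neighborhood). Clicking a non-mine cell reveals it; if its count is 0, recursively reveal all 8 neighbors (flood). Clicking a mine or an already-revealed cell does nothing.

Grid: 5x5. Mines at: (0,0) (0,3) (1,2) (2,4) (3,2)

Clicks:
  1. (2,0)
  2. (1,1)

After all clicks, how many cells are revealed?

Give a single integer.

Answer: 8

Derivation:
Click 1 (2,0) count=0: revealed 8 new [(1,0) (1,1) (2,0) (2,1) (3,0) (3,1) (4,0) (4,1)] -> total=8
Click 2 (1,1) count=2: revealed 0 new [(none)] -> total=8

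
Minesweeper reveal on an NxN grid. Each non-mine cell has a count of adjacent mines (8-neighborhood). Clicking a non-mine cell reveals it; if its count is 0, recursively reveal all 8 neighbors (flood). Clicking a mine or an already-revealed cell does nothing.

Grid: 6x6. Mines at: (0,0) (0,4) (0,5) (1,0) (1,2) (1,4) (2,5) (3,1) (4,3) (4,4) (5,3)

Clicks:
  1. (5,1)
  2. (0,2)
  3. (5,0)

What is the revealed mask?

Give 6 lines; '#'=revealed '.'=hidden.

Click 1 (5,1) count=0: revealed 6 new [(4,0) (4,1) (4,2) (5,0) (5,1) (5,2)] -> total=6
Click 2 (0,2) count=1: revealed 1 new [(0,2)] -> total=7
Click 3 (5,0) count=0: revealed 0 new [(none)] -> total=7

Answer: ..#...
......
......
......
###...
###...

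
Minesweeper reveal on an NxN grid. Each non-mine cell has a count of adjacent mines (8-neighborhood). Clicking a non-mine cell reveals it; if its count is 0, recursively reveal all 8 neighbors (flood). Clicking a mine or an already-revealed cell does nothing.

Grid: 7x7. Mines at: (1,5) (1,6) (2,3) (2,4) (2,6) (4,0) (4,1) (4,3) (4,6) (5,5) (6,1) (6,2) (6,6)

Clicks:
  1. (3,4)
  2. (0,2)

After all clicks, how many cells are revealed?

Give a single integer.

Click 1 (3,4) count=3: revealed 1 new [(3,4)] -> total=1
Click 2 (0,2) count=0: revealed 16 new [(0,0) (0,1) (0,2) (0,3) (0,4) (1,0) (1,1) (1,2) (1,3) (1,4) (2,0) (2,1) (2,2) (3,0) (3,1) (3,2)] -> total=17

Answer: 17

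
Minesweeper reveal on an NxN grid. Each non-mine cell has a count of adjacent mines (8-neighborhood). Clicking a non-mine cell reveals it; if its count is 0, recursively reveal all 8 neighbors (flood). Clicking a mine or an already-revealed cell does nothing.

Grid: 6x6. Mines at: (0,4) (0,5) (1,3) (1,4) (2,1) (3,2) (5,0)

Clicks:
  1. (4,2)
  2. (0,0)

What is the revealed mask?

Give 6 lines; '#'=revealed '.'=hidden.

Answer: ###...
###...
......
......
..#...
......

Derivation:
Click 1 (4,2) count=1: revealed 1 new [(4,2)] -> total=1
Click 2 (0,0) count=0: revealed 6 new [(0,0) (0,1) (0,2) (1,0) (1,1) (1,2)] -> total=7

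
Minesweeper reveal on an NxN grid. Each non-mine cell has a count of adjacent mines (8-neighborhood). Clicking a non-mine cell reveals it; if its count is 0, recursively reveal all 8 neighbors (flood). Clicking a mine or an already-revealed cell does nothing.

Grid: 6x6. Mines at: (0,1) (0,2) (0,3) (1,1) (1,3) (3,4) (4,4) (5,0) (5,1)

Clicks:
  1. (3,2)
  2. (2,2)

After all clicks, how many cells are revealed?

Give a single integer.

Answer: 12

Derivation:
Click 1 (3,2) count=0: revealed 12 new [(2,0) (2,1) (2,2) (2,3) (3,0) (3,1) (3,2) (3,3) (4,0) (4,1) (4,2) (4,3)] -> total=12
Click 2 (2,2) count=2: revealed 0 new [(none)] -> total=12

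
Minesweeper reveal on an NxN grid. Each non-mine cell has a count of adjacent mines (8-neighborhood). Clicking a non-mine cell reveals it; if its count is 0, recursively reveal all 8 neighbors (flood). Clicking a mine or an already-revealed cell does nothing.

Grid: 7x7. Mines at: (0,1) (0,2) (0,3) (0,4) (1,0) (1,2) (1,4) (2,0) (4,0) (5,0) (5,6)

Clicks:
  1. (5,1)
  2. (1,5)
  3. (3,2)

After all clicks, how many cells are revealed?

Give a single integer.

Answer: 32

Derivation:
Click 1 (5,1) count=2: revealed 1 new [(5,1)] -> total=1
Click 2 (1,5) count=2: revealed 1 new [(1,5)] -> total=2
Click 3 (3,2) count=0: revealed 30 new [(0,5) (0,6) (1,6) (2,1) (2,2) (2,3) (2,4) (2,5) (2,6) (3,1) (3,2) (3,3) (3,4) (3,5) (3,6) (4,1) (4,2) (4,3) (4,4) (4,5) (4,6) (5,2) (5,3) (5,4) (5,5) (6,1) (6,2) (6,3) (6,4) (6,5)] -> total=32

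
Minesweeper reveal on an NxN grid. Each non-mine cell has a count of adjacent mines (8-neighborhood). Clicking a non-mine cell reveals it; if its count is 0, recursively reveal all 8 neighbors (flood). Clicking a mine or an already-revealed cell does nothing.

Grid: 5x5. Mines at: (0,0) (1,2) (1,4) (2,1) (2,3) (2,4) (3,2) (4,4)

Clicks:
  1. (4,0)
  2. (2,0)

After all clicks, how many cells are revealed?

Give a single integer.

Answer: 5

Derivation:
Click 1 (4,0) count=0: revealed 4 new [(3,0) (3,1) (4,0) (4,1)] -> total=4
Click 2 (2,0) count=1: revealed 1 new [(2,0)] -> total=5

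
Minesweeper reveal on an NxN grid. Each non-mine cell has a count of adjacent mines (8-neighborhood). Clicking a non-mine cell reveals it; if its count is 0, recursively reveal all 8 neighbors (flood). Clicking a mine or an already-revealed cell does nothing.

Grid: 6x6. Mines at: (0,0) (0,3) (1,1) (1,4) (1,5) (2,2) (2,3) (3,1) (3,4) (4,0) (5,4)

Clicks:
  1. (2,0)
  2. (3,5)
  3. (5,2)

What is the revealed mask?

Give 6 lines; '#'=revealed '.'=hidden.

Answer: ......
......
#.....
.....#
.###..
.###..

Derivation:
Click 1 (2,0) count=2: revealed 1 new [(2,0)] -> total=1
Click 2 (3,5) count=1: revealed 1 new [(3,5)] -> total=2
Click 3 (5,2) count=0: revealed 6 new [(4,1) (4,2) (4,3) (5,1) (5,2) (5,3)] -> total=8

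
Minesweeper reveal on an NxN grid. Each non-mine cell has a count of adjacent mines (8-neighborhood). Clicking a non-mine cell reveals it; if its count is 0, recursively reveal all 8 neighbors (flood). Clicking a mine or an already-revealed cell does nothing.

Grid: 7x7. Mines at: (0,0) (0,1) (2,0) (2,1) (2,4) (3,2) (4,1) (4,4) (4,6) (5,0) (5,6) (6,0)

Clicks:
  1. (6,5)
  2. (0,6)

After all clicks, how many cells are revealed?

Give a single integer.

Click 1 (6,5) count=1: revealed 1 new [(6,5)] -> total=1
Click 2 (0,6) count=0: revealed 14 new [(0,2) (0,3) (0,4) (0,5) (0,6) (1,2) (1,3) (1,4) (1,5) (1,6) (2,5) (2,6) (3,5) (3,6)] -> total=15

Answer: 15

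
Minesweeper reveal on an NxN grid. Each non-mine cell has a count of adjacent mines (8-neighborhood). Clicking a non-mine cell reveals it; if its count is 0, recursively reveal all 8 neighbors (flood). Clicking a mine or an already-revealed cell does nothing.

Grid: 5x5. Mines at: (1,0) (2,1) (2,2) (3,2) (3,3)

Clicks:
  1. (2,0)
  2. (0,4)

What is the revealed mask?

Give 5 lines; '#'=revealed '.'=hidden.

Answer: .####
.####
#..##
.....
.....

Derivation:
Click 1 (2,0) count=2: revealed 1 new [(2,0)] -> total=1
Click 2 (0,4) count=0: revealed 10 new [(0,1) (0,2) (0,3) (0,4) (1,1) (1,2) (1,3) (1,4) (2,3) (2,4)] -> total=11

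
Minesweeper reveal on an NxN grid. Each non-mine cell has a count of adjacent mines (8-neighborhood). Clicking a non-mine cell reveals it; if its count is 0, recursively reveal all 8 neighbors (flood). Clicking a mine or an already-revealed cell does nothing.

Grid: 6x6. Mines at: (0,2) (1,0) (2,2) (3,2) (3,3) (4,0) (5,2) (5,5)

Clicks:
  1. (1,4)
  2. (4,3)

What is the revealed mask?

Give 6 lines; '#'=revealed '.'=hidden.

Answer: ...###
...###
...###
....##
...###
......

Derivation:
Click 1 (1,4) count=0: revealed 13 new [(0,3) (0,4) (0,5) (1,3) (1,4) (1,5) (2,3) (2,4) (2,5) (3,4) (3,5) (4,4) (4,5)] -> total=13
Click 2 (4,3) count=3: revealed 1 new [(4,3)] -> total=14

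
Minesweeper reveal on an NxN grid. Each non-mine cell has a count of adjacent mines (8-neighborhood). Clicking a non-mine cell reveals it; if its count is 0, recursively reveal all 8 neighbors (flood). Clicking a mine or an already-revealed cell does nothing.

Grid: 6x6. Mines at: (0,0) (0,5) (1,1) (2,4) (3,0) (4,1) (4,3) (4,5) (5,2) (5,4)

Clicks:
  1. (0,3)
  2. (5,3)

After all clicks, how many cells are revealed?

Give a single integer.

Answer: 7

Derivation:
Click 1 (0,3) count=0: revealed 6 new [(0,2) (0,3) (0,4) (1,2) (1,3) (1,4)] -> total=6
Click 2 (5,3) count=3: revealed 1 new [(5,3)] -> total=7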